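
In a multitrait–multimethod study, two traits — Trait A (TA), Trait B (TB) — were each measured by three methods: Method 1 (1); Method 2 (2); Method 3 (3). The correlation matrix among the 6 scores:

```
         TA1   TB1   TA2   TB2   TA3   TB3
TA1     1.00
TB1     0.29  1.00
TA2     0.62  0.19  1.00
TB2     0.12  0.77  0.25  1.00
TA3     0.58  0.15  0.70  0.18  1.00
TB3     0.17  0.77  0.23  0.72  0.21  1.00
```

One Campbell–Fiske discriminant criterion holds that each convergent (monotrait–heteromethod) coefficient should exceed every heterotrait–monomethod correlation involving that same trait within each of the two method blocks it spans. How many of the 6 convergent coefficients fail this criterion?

Convergent coefficients and their comparison sets:
TA (methods 1·2): 0.62 vs {0.29, 0.25} → pass.
TA (methods 1·3): 0.58 vs {0.29, 0.21} → pass.
TA (methods 2·3): 0.70 vs {0.25, 0.21} → pass.
TB (methods 1·2): 0.77 vs {0.29, 0.25} → pass.
TB (methods 1·3): 0.77 vs {0.29, 0.21} → pass.
TB (methods 2·3): 0.72 vs {0.25, 0.21} → pass.
0 of 6 fail.

0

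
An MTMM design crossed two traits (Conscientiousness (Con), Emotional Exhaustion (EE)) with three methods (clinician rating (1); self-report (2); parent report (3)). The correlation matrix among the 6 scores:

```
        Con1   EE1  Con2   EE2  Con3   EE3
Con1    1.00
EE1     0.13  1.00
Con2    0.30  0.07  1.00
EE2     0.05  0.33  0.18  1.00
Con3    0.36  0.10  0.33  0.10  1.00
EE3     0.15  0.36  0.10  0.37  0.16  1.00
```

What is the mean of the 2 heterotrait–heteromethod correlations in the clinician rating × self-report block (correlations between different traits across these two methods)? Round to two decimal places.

HTHM values (method 1 × method 2): 0.05, 0.07; mean = 0.12/2 = 0.06.

0.06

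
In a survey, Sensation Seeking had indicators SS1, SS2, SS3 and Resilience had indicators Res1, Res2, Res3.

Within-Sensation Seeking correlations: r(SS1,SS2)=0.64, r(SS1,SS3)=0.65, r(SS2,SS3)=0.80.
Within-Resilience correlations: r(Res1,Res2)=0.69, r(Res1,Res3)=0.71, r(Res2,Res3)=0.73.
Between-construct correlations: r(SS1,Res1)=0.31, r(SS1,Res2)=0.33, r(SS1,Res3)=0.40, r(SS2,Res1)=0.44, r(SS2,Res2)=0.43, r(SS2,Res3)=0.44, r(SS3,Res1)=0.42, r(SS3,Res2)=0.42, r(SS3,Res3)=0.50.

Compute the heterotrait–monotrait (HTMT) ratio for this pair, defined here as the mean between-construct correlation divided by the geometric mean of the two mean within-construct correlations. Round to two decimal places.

Mean heterotrait r = 3.69/9 = 0.4100.
Mean within-SS = 2.09/3 = 0.6967; mean within-Res = 2.13/3 = 0.7100.
Geometric mean = √(0.6967 × 0.7100) = 0.7033.
HTMT = 0.4100 / 0.7033 = 0.58.

0.58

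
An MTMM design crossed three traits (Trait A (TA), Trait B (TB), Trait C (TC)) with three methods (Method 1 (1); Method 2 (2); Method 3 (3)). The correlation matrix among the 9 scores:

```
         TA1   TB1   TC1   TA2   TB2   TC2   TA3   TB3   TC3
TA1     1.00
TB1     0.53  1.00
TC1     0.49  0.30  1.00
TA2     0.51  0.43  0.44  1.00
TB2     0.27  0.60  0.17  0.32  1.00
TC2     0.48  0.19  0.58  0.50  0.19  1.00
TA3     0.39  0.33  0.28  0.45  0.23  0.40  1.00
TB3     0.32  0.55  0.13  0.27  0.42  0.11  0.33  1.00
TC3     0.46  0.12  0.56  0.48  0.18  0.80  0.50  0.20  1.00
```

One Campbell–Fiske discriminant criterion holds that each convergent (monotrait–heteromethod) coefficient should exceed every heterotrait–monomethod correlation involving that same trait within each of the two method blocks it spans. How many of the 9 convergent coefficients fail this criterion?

Convergent coefficients and their comparison sets:
TA (methods 1·2): 0.51 vs {0.53, 0.32, 0.49, 0.50} → fail.
TA (methods 1·3): 0.39 vs {0.53, 0.33, 0.49, 0.50} → fail.
TA (methods 2·3): 0.45 vs {0.32, 0.33, 0.50, 0.50} → fail.
TB (methods 1·2): 0.60 vs {0.53, 0.32, 0.30, 0.19} → pass.
TB (methods 1·3): 0.55 vs {0.53, 0.33, 0.30, 0.20} → pass.
TB (methods 2·3): 0.42 vs {0.32, 0.33, 0.19, 0.20} → pass.
TC (methods 1·2): 0.58 vs {0.49, 0.50, 0.30, 0.19} → pass.
TC (methods 1·3): 0.56 vs {0.49, 0.50, 0.30, 0.20} → pass.
TC (methods 2·3): 0.80 vs {0.50, 0.50, 0.19, 0.20} → pass.
3 of 9 fail.

3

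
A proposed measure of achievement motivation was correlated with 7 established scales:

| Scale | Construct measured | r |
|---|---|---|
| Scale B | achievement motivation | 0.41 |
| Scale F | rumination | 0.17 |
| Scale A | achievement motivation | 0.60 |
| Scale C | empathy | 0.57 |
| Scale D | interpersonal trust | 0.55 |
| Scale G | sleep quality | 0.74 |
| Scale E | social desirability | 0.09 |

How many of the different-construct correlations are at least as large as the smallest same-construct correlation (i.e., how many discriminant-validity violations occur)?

3

Convergent (same construct = achievement motivation): Scale B, Scale A.
Smallest convergent = 0.41. Discriminant values: 0.17, 0.57, 0.55, 0.74, 0.09; count ≥ 0.41 → 3.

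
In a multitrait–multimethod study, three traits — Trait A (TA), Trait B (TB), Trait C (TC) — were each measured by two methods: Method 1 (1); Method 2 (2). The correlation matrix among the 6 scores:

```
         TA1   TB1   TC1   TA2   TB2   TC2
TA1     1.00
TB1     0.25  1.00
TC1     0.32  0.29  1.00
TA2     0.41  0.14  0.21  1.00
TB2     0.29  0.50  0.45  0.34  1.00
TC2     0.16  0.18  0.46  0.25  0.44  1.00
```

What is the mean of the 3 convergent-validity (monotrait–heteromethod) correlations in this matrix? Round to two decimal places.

0.46

Convergent values: 0.41, 0.50, 0.46; mean = 1.37/3 = 0.46.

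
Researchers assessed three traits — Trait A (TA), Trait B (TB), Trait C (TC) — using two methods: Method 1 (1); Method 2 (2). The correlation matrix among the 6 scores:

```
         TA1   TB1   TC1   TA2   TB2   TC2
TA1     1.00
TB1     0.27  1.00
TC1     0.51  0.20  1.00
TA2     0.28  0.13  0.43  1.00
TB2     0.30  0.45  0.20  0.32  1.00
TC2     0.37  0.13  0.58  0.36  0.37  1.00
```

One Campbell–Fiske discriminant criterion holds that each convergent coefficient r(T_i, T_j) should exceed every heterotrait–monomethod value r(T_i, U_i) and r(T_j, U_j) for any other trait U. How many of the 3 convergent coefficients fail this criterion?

1

Convergent coefficients and their comparison sets:
TA (methods 1·2): 0.28 vs {0.27, 0.32, 0.51, 0.36} → fail.
TB (methods 1·2): 0.45 vs {0.27, 0.32, 0.20, 0.37} → pass.
TC (methods 1·2): 0.58 vs {0.51, 0.36, 0.20, 0.37} → pass.
1 of 3 fail.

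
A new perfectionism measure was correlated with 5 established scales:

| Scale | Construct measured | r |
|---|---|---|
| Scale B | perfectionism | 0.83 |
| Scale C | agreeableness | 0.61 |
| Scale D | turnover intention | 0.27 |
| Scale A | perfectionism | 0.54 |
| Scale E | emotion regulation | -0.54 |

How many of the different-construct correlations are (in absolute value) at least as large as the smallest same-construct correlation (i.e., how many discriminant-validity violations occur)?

Convergent (same construct = perfectionism): Scale B, Scale A.
Smallest convergent = 0.54. Discriminant |r|: 0.61, 0.27, 0.54; count ≥ 0.54 → 2.

2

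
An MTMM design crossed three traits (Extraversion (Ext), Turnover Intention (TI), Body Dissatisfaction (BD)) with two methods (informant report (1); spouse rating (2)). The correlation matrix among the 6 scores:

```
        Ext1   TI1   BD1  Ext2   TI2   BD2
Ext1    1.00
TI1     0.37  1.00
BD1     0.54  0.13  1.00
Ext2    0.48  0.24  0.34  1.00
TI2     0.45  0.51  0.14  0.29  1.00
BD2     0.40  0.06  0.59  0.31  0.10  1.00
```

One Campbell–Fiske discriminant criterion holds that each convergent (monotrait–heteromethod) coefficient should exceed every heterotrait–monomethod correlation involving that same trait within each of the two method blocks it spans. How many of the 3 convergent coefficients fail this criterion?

Checking each validity diagonal entry against its comparison values:
Ext (methods 1·2): 0.48 vs {0.37, 0.29, 0.54, 0.31} → fail.
TI (methods 1·2): 0.51 vs {0.37, 0.29, 0.13, 0.10} → pass.
BD (methods 1·2): 0.59 vs {0.54, 0.31, 0.13, 0.10} → pass.
1 of 3 fail.

1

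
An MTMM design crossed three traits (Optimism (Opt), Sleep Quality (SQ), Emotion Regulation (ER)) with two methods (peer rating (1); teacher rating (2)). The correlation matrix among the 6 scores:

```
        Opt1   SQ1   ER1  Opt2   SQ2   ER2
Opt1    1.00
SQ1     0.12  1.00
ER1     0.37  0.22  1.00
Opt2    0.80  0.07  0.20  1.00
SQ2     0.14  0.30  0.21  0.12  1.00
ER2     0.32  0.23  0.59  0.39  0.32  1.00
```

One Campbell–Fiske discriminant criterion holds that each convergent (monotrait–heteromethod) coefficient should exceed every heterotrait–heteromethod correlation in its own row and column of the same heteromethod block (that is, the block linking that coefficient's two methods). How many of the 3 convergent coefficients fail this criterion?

Checking each validity diagonal entry against its comparison values:
Opt (methods 1·2): 0.80 vs {0.14, 0.07, 0.32, 0.20} → pass.
SQ (methods 1·2): 0.30 vs {0.07, 0.14, 0.23, 0.21} → pass.
ER (methods 1·2): 0.59 vs {0.20, 0.32, 0.21, 0.23} → pass.
0 of 3 fail.

0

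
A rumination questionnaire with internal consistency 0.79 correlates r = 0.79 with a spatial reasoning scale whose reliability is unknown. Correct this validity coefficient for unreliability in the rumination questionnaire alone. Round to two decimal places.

0.89

Single correction: r_c = r_obs / √r_xx = 0.79 / √0.79 = 0.79 / 0.8888 ≈ 0.89.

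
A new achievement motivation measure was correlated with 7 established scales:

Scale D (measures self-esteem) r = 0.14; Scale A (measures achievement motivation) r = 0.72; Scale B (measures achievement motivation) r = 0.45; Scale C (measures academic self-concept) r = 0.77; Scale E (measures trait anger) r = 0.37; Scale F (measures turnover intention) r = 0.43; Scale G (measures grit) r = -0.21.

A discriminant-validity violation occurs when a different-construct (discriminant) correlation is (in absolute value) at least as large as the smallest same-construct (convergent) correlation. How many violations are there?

Convergent (same construct = achievement motivation): Scale A, Scale B.
Smallest convergent = 0.45. Discriminant |r|: 0.14, 0.77, 0.37, 0.43, 0.21; count ≥ 0.45 → 1.

1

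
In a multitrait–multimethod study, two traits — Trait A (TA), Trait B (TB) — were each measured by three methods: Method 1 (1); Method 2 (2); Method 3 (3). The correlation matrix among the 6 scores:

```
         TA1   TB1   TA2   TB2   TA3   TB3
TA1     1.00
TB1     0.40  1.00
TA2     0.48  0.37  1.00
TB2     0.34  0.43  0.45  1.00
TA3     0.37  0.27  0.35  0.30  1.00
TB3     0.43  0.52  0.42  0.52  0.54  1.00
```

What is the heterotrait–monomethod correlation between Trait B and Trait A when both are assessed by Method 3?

Different traits, same method: r(TB3, TA3) = 0.54.

0.54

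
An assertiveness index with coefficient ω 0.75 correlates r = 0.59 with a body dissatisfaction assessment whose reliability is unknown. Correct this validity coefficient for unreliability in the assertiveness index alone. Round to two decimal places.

0.68

Single correction: r_c = r_obs / √r_xx = 0.59 / √0.75 = 0.59 / 0.8660 ≈ 0.68.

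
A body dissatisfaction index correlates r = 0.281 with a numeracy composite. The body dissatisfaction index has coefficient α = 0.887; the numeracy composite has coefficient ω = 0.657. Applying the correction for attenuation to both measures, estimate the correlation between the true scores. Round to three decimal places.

r_true = r_obs / √(r_xx · r_yy) = 0.281 / √(0.887 × 0.657) = 0.281 / √0.582759 = 0.281 / 0.7634 ≈ 0.368.

0.368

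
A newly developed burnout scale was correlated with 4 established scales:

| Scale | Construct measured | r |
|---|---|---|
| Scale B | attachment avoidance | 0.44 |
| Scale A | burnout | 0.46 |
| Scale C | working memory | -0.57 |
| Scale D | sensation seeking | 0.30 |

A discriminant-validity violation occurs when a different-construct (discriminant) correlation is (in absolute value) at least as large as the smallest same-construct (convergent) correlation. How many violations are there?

Convergent (same construct = burnout): Scale A.
Smallest convergent = 0.46. Discriminant |r|: 0.44, 0.57, 0.30; count ≥ 0.46 → 1.

1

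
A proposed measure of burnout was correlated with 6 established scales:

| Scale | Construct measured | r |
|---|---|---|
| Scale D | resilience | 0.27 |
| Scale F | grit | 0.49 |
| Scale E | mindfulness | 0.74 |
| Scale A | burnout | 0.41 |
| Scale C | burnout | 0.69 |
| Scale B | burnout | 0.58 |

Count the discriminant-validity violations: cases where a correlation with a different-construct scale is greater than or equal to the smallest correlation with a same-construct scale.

2

Convergent (same construct = burnout): Scale A, Scale C, Scale B.
Smallest convergent = 0.41. Discriminant values: 0.27, 0.49, 0.74; count ≥ 0.41 → 2.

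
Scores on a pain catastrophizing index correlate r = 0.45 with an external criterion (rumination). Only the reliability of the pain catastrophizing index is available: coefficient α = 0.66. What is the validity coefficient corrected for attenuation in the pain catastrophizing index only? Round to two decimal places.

Single correction: r_c = r_obs / √r_xx = 0.45 / √0.66 = 0.45 / 0.8124 ≈ 0.55.

0.55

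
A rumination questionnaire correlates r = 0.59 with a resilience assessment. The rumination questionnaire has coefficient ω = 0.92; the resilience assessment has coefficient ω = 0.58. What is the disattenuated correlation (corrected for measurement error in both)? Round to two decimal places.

r_true = r_obs / √(r_xx · r_yy) = 0.59 / √(0.92 × 0.58) = 0.59 / √0.5336 = 0.59 / 0.7305 ≈ 0.81.

0.81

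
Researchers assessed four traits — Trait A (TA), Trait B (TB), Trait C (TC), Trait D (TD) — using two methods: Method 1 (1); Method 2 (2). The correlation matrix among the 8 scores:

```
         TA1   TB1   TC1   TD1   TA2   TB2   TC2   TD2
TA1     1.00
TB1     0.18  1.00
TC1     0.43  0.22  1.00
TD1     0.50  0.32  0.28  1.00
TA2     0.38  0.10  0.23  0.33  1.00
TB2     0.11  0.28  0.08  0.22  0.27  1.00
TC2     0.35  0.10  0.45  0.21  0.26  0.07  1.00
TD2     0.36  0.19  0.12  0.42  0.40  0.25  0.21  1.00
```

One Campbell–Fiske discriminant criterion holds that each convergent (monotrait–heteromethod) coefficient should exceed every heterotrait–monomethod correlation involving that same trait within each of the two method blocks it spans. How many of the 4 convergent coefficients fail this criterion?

3

Each convergent coefficient versus the relevant comparison correlations:
TA (methods 1·2): 0.38 vs {0.18, 0.27, 0.43, 0.26, 0.50, 0.40} → fail.
TB (methods 1·2): 0.28 vs {0.18, 0.27, 0.22, 0.07, 0.32, 0.25} → fail.
TC (methods 1·2): 0.45 vs {0.43, 0.26, 0.22, 0.07, 0.28, 0.21} → pass.
TD (methods 1·2): 0.42 vs {0.50, 0.40, 0.32, 0.25, 0.28, 0.21} → fail.
3 of 4 fail.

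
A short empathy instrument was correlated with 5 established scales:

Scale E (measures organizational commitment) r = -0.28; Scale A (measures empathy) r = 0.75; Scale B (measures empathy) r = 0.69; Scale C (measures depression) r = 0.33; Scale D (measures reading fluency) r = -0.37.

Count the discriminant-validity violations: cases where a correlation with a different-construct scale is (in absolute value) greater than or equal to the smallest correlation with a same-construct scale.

Convergent (same construct = empathy): Scale A, Scale B.
Smallest convergent = 0.69. Discriminant |r|: 0.28, 0.33, 0.37; count ≥ 0.69 → 0.

0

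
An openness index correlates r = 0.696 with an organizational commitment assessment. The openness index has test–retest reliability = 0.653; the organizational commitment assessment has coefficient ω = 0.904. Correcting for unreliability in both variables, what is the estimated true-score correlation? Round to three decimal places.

r_true = r_obs / √(r_xx · r_yy) = 0.696 / √(0.653 × 0.904) = 0.696 / √0.590312 = 0.696 / 0.7683 ≈ 0.906.

0.906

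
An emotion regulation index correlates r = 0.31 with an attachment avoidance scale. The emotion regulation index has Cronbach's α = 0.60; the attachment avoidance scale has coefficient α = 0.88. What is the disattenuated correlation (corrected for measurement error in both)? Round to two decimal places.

r_true = r_obs / √(r_xx · r_yy) = 0.31 / √(0.60 × 0.88) = 0.31 / √0.5280 = 0.31 / 0.7266 ≈ 0.43.

0.43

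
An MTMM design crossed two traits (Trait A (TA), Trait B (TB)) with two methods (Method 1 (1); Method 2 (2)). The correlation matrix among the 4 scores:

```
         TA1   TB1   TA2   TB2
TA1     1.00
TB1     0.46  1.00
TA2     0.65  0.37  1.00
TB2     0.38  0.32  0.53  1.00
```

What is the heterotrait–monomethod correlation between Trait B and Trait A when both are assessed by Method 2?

Different traits, same method: r(TB2, TA2) = 0.53.

0.53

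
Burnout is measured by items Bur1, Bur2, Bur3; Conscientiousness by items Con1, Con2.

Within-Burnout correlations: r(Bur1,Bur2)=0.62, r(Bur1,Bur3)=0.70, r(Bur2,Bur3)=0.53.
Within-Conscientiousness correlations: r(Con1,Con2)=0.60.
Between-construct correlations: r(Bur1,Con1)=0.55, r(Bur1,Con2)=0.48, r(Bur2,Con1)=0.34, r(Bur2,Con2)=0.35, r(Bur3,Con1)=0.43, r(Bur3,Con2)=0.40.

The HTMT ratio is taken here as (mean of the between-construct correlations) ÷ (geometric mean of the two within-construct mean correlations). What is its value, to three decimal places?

0.699

Mean between = 2.55/6 = 0.4250.
Mean within-Bur = 1.85/3 = 0.6167; mean within-Con = 0.60/1 = 0.6000.
Geometric mean = √(0.6167 × 0.6000) = 0.6083.
HTMT = 0.4250 / 0.6083 = 0.699.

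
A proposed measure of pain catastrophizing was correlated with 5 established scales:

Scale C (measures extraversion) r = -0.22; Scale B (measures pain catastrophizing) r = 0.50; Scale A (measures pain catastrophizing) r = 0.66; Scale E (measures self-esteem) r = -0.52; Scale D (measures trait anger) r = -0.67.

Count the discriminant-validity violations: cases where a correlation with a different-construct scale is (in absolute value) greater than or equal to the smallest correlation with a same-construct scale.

Convergent (same construct = pain catastrophizing): Scale B, Scale A.
Smallest convergent = 0.50. Discriminant |r|: 0.22, 0.52, 0.67; count ≥ 0.50 → 2.

2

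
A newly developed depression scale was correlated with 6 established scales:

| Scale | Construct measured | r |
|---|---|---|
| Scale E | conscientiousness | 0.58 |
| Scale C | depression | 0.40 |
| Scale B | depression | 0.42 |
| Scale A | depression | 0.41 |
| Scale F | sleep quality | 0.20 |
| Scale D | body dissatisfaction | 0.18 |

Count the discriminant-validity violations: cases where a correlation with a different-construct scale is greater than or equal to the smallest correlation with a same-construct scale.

Convergent (same construct = depression): Scale C, Scale B, Scale A.
Smallest convergent = 0.40. Discriminant values: 0.58, 0.20, 0.18; count ≥ 0.40 → 1.

1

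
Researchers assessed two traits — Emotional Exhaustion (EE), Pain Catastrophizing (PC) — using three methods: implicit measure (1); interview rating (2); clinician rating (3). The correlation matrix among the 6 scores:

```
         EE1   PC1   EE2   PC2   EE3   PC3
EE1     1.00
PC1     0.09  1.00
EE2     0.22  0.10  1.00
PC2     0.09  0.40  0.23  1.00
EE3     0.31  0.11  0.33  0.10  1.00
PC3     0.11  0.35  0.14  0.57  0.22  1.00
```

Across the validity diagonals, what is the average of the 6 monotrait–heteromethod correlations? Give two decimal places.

Convergent values: 0.22, 0.31, 0.33, 0.40, 0.35, 0.57; mean = 2.18/6 = 0.36.

0.36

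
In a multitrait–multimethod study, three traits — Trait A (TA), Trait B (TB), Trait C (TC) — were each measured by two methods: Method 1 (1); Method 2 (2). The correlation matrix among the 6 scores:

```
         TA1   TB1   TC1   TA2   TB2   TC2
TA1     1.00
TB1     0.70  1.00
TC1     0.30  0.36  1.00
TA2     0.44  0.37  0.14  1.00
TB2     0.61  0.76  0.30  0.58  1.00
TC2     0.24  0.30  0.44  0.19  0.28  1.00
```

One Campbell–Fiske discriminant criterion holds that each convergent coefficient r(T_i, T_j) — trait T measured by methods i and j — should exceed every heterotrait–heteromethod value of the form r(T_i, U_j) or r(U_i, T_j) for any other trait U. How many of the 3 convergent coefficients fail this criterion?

1

Checking each validity diagonal entry against its comparison values:
TA (methods 1·2): 0.44 vs {0.61, 0.37, 0.24, 0.14} → fail.
TB (methods 1·2): 0.76 vs {0.37, 0.61, 0.30, 0.30} → pass.
TC (methods 1·2): 0.44 vs {0.14, 0.24, 0.30, 0.30} → pass.
1 of 3 fail.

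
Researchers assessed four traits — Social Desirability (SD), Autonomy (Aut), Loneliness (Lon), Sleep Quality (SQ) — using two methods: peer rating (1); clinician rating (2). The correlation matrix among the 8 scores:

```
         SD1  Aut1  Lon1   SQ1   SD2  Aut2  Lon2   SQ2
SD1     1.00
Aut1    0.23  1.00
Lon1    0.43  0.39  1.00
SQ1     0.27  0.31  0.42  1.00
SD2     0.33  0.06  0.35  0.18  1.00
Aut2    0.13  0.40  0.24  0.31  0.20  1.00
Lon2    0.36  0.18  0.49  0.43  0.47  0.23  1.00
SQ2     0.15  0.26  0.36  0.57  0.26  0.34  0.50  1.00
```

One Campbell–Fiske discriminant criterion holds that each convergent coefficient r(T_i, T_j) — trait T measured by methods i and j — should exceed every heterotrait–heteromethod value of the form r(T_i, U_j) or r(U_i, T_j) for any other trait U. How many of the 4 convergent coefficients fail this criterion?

1

Convergent coefficients and their comparison sets:
SD (methods 1·2): 0.33 vs {0.13, 0.06, 0.36, 0.35, 0.15, 0.18} → fail.
Aut (methods 1·2): 0.40 vs {0.06, 0.13, 0.18, 0.24, 0.26, 0.31} → pass.
Lon (methods 1·2): 0.49 vs {0.35, 0.36, 0.24, 0.18, 0.36, 0.43} → pass.
SQ (methods 1·2): 0.57 vs {0.18, 0.15, 0.31, 0.26, 0.43, 0.36} → pass.
1 of 4 fail.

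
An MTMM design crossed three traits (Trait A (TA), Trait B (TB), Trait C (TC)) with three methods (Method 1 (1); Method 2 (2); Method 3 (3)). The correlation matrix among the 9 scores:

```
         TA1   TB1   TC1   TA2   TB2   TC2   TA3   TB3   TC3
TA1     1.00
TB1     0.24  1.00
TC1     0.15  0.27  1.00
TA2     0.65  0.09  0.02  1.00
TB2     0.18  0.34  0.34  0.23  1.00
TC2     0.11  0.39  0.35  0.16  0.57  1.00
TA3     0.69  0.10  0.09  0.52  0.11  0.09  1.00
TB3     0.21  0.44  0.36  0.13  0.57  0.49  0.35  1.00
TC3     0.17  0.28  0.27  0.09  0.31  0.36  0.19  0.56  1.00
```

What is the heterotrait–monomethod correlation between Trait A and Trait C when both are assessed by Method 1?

0.15

Different traits, same method: r(TA1, TC1) = 0.15.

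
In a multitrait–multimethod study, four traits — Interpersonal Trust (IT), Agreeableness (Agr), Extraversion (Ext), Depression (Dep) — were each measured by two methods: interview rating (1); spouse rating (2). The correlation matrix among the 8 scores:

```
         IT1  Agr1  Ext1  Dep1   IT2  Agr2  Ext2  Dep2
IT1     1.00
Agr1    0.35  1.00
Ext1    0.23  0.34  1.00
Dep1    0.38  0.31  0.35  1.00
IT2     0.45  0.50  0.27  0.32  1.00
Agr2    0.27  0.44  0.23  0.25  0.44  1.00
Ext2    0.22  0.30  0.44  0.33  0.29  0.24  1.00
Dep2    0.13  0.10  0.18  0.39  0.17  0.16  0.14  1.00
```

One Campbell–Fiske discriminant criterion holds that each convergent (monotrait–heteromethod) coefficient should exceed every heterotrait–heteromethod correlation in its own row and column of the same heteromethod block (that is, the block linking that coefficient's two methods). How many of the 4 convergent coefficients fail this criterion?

2

Checking each validity diagonal entry against its comparison values:
IT (methods 1·2): 0.45 vs {0.27, 0.50, 0.22, 0.27, 0.13, 0.32} → fail.
Agr (methods 1·2): 0.44 vs {0.50, 0.27, 0.30, 0.23, 0.10, 0.25} → fail.
Ext (methods 1·2): 0.44 vs {0.27, 0.22, 0.23, 0.30, 0.18, 0.33} → pass.
Dep (methods 1·2): 0.39 vs {0.32, 0.13, 0.25, 0.10, 0.33, 0.18} → pass.
2 of 4 fail.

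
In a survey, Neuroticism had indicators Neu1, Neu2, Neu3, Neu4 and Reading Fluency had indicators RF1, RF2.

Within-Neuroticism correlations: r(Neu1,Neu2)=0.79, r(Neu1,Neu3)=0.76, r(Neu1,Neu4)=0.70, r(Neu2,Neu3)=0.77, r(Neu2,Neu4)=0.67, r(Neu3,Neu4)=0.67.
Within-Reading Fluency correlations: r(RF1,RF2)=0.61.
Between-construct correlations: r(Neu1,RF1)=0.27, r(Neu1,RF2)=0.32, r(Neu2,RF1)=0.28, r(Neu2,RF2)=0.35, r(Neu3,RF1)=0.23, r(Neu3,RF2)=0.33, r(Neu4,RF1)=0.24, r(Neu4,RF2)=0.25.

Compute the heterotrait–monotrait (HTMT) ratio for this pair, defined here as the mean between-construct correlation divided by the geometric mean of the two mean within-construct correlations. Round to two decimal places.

Between-construct mean = 2.27/8 = 0.2838.
Mean within-Neu = 4.36/6 = 0.7267; mean within-RF = 0.61/1 = 0.6100.
Geometric mean = √(0.7267 × 0.6100) = 0.6658.
HTMT = 0.2838 / 0.6658 = 0.43.

0.43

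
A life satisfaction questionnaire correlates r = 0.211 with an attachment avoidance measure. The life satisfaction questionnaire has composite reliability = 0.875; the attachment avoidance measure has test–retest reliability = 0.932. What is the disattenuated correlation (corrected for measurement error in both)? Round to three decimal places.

r_true = r_obs / √(r_xx · r_yy) = 0.211 / √(0.875 × 0.932) = 0.211 / √0.815500 = 0.211 / 0.9031 ≈ 0.234.

0.234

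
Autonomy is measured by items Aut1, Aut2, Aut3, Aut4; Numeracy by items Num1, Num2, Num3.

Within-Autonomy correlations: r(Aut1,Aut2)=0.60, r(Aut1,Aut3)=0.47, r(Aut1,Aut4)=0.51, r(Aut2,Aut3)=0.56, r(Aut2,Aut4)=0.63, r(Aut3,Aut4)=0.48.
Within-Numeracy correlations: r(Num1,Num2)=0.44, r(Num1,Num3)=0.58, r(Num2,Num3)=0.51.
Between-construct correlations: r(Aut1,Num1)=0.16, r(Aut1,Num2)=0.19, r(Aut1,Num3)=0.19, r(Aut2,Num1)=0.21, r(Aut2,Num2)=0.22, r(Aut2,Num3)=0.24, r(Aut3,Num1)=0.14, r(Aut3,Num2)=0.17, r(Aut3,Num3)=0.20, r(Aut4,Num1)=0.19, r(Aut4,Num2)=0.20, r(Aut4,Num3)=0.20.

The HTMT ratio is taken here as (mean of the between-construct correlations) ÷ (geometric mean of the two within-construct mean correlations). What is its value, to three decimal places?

Mean heterotrait r = 2.31/12 = 0.1925.
Mean within-Aut = 3.25/6 = 0.5417; mean within-Num = 1.53/3 = 0.5100.
Geometric mean = √(0.5417 × 0.5100) = 0.5256.
HTMT = 0.1925 / 0.5256 = 0.366.

0.366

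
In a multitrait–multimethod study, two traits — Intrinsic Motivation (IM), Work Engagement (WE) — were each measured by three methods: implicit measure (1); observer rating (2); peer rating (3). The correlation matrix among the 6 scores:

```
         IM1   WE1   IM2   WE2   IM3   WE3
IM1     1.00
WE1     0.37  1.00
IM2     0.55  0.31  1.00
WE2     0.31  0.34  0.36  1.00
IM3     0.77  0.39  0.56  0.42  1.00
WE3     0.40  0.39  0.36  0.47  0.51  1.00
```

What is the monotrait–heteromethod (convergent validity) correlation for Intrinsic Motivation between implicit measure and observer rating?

0.55

Same trait (IM), different methods: r(IM1, IM2) = 0.55.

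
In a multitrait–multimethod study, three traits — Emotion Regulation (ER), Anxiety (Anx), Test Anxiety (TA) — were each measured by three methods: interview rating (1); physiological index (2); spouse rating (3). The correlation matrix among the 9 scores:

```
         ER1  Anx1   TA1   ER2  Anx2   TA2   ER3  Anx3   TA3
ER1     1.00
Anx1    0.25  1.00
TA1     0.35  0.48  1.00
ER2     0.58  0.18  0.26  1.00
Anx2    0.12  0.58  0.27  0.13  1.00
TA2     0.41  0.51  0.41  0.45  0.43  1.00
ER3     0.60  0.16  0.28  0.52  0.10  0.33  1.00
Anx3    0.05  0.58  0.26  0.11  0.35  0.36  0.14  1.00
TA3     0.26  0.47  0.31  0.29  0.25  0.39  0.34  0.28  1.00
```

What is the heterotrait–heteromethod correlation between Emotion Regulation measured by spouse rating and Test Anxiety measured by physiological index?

0.33

Different traits and methods: r(ER3, TA2) = 0.33.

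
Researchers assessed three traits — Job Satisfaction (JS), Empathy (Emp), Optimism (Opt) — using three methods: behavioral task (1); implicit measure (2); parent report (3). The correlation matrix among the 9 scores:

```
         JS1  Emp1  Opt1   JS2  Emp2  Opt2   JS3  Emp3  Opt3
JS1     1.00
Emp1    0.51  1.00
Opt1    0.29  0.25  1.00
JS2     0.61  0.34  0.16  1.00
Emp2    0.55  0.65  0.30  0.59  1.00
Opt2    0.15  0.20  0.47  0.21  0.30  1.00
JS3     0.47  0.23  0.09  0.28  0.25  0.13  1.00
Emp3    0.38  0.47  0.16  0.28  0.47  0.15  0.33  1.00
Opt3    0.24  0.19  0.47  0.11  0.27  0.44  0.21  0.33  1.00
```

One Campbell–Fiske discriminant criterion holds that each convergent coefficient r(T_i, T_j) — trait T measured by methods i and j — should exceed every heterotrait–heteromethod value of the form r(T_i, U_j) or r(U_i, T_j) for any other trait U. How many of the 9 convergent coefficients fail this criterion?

Convergent coefficients and their comparison sets:
JS (methods 1·2): 0.61 vs {0.55, 0.34, 0.15, 0.16} → pass.
JS (methods 1·3): 0.47 vs {0.38, 0.23, 0.24, 0.09} → pass.
JS (methods 2·3): 0.28 vs {0.28, 0.25, 0.11, 0.13} → fail.
Emp (methods 1·2): 0.65 vs {0.34, 0.55, 0.20, 0.30} → pass.
Emp (methods 1·3): 0.47 vs {0.23, 0.38, 0.19, 0.16} → pass.
Emp (methods 2·3): 0.47 vs {0.25, 0.28, 0.27, 0.15} → pass.
Opt (methods 1·2): 0.47 vs {0.16, 0.15, 0.30, 0.20} → pass.
Opt (methods 1·3): 0.47 vs {0.09, 0.24, 0.16, 0.19} → pass.
Opt (methods 2·3): 0.44 vs {0.13, 0.11, 0.15, 0.27} → pass.
1 of 9 fail.

1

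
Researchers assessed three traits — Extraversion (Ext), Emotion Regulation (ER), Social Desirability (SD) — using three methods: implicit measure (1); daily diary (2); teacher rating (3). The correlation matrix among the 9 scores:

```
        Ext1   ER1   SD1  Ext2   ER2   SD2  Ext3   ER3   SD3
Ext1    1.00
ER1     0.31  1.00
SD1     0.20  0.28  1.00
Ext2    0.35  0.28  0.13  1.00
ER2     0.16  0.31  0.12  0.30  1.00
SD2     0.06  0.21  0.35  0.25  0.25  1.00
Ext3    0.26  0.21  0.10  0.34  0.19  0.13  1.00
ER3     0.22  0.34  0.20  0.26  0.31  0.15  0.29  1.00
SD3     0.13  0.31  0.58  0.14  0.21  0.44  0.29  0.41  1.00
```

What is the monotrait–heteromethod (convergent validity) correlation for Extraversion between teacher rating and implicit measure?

0.26

Same trait (Ext), different methods: r(Ext3, Ext1) = 0.26.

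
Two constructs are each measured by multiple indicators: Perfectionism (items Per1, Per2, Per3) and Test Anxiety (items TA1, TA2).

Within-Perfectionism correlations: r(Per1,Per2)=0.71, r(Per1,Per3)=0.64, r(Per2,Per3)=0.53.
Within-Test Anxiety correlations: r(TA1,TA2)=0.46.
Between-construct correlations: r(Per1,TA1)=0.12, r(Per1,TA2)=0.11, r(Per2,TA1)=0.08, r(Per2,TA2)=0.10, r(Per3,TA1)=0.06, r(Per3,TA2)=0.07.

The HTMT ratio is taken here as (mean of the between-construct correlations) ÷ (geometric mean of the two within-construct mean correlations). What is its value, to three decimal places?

Between-construct mean = 0.54/6 = 0.0900.
Mean within-Per = 1.88/3 = 0.6267; mean within-TA = 0.46/1 = 0.4600.
Geometric mean = √(0.6267 × 0.4600) = 0.5369.
HTMT = 0.0900 / 0.5369 = 0.168.

0.168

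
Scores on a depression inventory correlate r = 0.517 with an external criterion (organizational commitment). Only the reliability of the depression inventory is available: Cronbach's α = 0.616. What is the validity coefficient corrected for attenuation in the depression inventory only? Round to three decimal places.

Single correction: r_c = r_obs / √r_xx = 0.517 / √0.616 = 0.517 / 0.7849 ≈ 0.659.

0.659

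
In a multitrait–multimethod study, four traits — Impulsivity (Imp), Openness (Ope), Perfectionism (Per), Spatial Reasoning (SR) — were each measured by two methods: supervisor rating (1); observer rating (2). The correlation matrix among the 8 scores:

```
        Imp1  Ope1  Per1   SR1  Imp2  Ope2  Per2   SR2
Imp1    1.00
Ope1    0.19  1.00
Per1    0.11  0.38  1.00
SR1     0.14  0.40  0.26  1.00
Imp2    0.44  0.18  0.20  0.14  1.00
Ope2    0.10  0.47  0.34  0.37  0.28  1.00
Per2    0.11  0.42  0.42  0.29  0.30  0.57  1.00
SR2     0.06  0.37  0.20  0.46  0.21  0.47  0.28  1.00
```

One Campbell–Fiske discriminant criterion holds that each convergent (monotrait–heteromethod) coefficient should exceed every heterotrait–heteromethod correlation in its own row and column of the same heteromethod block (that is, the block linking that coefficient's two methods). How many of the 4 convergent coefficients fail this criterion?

1

Checking each validity diagonal entry against its comparison values:
Imp (methods 1·2): 0.44 vs {0.10, 0.18, 0.11, 0.20, 0.06, 0.14} → pass.
Ope (methods 1·2): 0.47 vs {0.18, 0.10, 0.42, 0.34, 0.37, 0.37} → pass.
Per (methods 1·2): 0.42 vs {0.20, 0.11, 0.34, 0.42, 0.20, 0.29} → fail.
SR (methods 1·2): 0.46 vs {0.14, 0.06, 0.37, 0.37, 0.29, 0.20} → pass.
1 of 4 fail.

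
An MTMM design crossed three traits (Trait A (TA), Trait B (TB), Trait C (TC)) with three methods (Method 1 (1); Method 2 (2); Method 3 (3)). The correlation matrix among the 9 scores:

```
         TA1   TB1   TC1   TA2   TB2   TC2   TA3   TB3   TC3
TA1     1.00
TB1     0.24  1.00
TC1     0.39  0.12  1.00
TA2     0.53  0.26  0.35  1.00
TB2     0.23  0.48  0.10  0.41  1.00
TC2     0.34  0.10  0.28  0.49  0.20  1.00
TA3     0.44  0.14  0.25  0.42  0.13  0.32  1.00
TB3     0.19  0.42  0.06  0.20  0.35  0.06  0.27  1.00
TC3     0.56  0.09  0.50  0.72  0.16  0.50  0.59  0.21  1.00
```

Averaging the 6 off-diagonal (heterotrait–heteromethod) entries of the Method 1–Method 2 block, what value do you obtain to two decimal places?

0.23

HTHM values (method 1 × method 2): 0.23, 0.34, 0.26, 0.10, 0.35, 0.10; mean = 1.38/6 = 0.23.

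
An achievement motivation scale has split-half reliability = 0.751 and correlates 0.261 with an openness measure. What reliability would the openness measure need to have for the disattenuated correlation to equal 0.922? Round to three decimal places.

r_true = r_obs / √(r_xx · r_yy) ⇒ 0.922 = 0.261 / √(0.751 · r_yy).
√(0.751 · r_yy) = 0.261 / 0.922 = 0.2831; 0.751 · r_yy = 0.0801; r_yy = 0.0801 / 0.751 ≈ 0.107.

0.107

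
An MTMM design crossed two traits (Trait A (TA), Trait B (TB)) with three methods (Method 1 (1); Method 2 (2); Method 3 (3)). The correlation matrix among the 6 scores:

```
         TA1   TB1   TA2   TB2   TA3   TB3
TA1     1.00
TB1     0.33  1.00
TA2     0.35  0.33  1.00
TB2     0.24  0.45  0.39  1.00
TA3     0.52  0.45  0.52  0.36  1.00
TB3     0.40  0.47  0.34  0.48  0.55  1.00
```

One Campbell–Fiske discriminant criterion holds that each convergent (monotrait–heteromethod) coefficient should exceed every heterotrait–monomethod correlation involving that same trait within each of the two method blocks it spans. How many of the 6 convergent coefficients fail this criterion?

Checking each validity diagonal entry against its comparison values:
TA (methods 1·2): 0.35 vs {0.33, 0.39} → fail.
TA (methods 1·3): 0.52 vs {0.33, 0.55} → fail.
TA (methods 2·3): 0.52 vs {0.39, 0.55} → fail.
TB (methods 1·2): 0.45 vs {0.33, 0.39} → pass.
TB (methods 1·3): 0.47 vs {0.33, 0.55} → fail.
TB (methods 2·3): 0.48 vs {0.39, 0.55} → fail.
5 of 6 fail.

5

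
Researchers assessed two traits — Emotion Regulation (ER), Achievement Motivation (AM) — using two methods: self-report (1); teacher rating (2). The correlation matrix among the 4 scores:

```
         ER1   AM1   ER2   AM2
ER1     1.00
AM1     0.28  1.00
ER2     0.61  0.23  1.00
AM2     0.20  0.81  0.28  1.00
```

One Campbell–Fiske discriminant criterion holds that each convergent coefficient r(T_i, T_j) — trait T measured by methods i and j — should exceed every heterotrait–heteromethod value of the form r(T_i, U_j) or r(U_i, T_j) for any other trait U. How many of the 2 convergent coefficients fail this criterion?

0

Each convergent coefficient versus the relevant comparison correlations:
ER (methods 1·2): 0.61 vs {0.20, 0.23} → pass.
AM (methods 1·2): 0.81 vs {0.23, 0.20} → pass.
0 of 2 fail.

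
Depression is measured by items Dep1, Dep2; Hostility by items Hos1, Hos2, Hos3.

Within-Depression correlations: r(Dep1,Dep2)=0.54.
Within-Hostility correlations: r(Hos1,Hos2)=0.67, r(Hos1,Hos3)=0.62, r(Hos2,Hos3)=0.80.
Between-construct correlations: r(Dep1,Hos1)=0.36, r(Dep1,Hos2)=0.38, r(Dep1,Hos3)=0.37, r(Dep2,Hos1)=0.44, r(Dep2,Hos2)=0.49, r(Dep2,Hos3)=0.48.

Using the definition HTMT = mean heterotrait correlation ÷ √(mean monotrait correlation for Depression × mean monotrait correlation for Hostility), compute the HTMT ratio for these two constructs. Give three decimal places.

Between-construct mean = 2.52/6 = 0.4200.
Mean within-Dep = 0.54/1 = 0.5400; mean within-Hos = 2.09/3 = 0.6967.
Geometric mean = √(0.5400 × 0.6967) = 0.6134.
HTMT = 0.4200 / 0.6134 = 0.685.

0.685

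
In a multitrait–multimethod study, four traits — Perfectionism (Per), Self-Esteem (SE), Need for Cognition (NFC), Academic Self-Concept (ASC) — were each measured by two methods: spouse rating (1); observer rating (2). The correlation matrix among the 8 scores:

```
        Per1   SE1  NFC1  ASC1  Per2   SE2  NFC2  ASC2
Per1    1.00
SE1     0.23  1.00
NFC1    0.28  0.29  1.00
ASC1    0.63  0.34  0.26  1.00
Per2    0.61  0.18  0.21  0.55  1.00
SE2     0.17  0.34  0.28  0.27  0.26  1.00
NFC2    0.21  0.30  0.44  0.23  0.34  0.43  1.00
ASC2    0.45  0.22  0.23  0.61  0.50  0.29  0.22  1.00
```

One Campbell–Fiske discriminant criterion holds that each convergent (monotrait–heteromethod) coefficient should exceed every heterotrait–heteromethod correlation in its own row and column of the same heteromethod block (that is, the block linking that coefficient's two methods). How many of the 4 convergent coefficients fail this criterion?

Convergent coefficients and their comparison sets:
Per (methods 1·2): 0.61 vs {0.17, 0.18, 0.21, 0.21, 0.45, 0.55} → pass.
SE (methods 1·2): 0.34 vs {0.18, 0.17, 0.30, 0.28, 0.22, 0.27} → pass.
NFC (methods 1·2): 0.44 vs {0.21, 0.21, 0.28, 0.30, 0.23, 0.23} → pass.
ASC (methods 1·2): 0.61 vs {0.55, 0.45, 0.27, 0.22, 0.23, 0.23} → pass.
0 of 4 fail.

0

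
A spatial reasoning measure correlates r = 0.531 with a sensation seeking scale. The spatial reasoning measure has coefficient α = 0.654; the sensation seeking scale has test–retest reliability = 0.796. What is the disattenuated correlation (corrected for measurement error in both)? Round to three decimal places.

0.736

r_true = r_obs / √(r_xx · r_yy) = 0.531 / √(0.654 × 0.796) = 0.531 / √0.520584 = 0.531 / 0.7215 ≈ 0.736.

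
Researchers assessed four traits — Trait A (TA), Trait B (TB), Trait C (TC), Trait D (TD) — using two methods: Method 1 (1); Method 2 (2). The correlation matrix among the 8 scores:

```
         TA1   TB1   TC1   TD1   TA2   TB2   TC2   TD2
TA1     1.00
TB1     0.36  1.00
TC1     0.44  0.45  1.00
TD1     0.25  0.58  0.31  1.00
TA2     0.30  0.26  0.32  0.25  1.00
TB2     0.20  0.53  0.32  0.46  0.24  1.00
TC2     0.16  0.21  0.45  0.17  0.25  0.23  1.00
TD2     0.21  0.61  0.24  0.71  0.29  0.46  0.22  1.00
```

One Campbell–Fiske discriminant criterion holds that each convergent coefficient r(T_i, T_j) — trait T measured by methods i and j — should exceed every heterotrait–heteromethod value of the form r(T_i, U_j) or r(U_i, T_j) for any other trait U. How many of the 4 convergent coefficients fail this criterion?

2

Checking each validity diagonal entry against its comparison values:
TA (methods 1·2): 0.30 vs {0.20, 0.26, 0.16, 0.32, 0.21, 0.25} → fail.
TB (methods 1·2): 0.53 vs {0.26, 0.20, 0.21, 0.32, 0.61, 0.46} → fail.
TC (methods 1·2): 0.45 vs {0.32, 0.16, 0.32, 0.21, 0.24, 0.17} → pass.
TD (methods 1·2): 0.71 vs {0.25, 0.21, 0.46, 0.61, 0.17, 0.24} → pass.
2 of 4 fail.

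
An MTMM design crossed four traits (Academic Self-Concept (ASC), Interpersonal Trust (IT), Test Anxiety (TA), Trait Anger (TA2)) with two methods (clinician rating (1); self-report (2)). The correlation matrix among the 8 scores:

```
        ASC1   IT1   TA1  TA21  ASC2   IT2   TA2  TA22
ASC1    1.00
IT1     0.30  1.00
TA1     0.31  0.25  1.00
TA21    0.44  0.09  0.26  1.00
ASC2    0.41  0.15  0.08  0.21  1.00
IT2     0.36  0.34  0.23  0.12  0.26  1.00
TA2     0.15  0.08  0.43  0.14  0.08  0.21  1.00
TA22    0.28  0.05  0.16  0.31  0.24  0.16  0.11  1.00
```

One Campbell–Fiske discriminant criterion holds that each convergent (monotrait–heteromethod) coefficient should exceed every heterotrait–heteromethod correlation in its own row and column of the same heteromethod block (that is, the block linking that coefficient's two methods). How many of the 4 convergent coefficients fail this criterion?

1

Convergent coefficients and their comparison sets:
ASC (methods 1·2): 0.41 vs {0.36, 0.15, 0.15, 0.08, 0.28, 0.21} → pass.
IT (methods 1·2): 0.34 vs {0.15, 0.36, 0.08, 0.23, 0.05, 0.12} → fail.
TA (methods 1·2): 0.43 vs {0.08, 0.15, 0.23, 0.08, 0.16, 0.14} → pass.
TA2 (methods 1·2): 0.31 vs {0.21, 0.28, 0.12, 0.05, 0.14, 0.16} → pass.
1 of 4 fail.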